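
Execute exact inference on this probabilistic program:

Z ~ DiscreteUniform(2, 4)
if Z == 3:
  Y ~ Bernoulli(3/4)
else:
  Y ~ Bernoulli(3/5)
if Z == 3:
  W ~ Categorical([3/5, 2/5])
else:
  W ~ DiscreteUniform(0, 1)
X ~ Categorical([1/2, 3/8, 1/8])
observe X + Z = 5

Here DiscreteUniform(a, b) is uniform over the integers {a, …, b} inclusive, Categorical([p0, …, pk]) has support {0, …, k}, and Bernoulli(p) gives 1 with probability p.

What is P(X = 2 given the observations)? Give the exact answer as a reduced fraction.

Enumerate traces; 8 have nonzero weight after conditioning:
  (Z=3, Y=0, W=0, X=2) weight 1/160
  (Z=3, Y=0, W=1, X=2) weight 1/240
  (Z=3, Y=1, W=0, X=2) weight 3/160
  (Z=3, Y=1, W=1, X=2) weight 1/80
  (Z=4, Y=0, W=0, X=1) weight 1/40
  (Z=4, Y=0, W=1, X=1) weight 1/40
  (Z=4, Y=1, W=0, X=1) weight 3/80
  (Z=4, Y=1, W=1, X=1) weight 3/80
Group by X:
  weight(X=1) = 1/8
  weight(X=2) = 1/24
Total weight = 1/8 + 1/24 = 1/6
P(X=1 | obs) = 1/8 / 1/6 = 3/4
P(X=2 | obs) = 1/24 / 1/6 = 1/4

P(X = 2 | obs) = 1/4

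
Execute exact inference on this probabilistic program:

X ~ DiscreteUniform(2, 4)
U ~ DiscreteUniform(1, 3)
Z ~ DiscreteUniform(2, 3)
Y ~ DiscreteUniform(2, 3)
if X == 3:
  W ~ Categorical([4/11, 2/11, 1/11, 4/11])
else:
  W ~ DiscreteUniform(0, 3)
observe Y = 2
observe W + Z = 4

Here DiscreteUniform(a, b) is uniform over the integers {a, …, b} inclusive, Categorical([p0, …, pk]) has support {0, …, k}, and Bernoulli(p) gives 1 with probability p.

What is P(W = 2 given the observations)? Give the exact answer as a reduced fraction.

Enumerate traces; 18 have nonzero weight after conditioning:
  (X=2, U=1, Z=2, Y=2, W=2) weight 1/144
  (X=2, U=1, Z=3, Y=2, W=1) weight 1/144
  (X=2, U=2, Z=2, Y=2, W=2) weight 1/144
  (X=2, U=2, Z=3, Y=2, W=1) weight 1/144
  (X=2, U=3, Z=2, Y=2, W=2) weight 1/144
  (X=2, U=3, Z=3, Y=2, W=1) weight 1/144
  (X=3, U=1, Z=2, Y=2, W=2) weight 1/396
  (X=3, U=1, Z=3, Y=2, W=1) weight 1/198
  … 10 more
Group by W:
  weight(W=1) = 5/88
  weight(W=2) = 13/264
Total weight = 5/88 + 13/264 = 7/66
P(W=1 | obs) = 5/88 / 7/66 = 15/28
P(W=2 | obs) = 13/264 / 7/66 = 13/28

P(W = 2 | obs) = 13/28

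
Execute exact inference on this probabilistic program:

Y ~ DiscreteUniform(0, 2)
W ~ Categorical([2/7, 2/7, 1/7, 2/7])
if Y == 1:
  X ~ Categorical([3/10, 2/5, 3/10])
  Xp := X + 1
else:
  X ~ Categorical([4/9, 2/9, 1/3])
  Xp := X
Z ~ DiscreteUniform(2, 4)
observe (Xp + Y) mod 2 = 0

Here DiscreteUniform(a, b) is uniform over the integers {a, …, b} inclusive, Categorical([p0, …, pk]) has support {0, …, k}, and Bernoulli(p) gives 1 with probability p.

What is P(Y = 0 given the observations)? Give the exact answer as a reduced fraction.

Enumerate traces; 72 have nonzero weight after conditioning:
  (Y=0, W=0, X=0, Z=2) weight 8/567
  (Y=0, W=0, X=0, Z=3) weight 8/567
  (Y=0, W=0, X=0, Z=4) weight 8/567
  (Y=0, W=0, X=2, Z=2) weight 2/189
  (Y=0, W=0, X=2, Z=3) weight 2/189
  (Y=0, W=0, X=2, Z=4) weight 2/189
  (Y=0, W=1, X=0, Z=2) weight 8/567
  (Y=0, W=1, X=0, Z=3) weight 8/567
  (Y=1, W=0, X=0, Z=2) weight 1/105
  (Y=2, W=0, X=0, Z=2) weight 8/567
  … 62 more
Group by Y:
  weight(Y=0) = 7/27
  weight(Y=1) = 1/5
  weight(Y=2) = 7/27
Total weight = 7/27 + 1/5 + 7/27 = 97/135
P(Y=0 | obs) = 7/27 / 97/135 = 35/97
P(Y=1 | obs) = 1/5 / 97/135 = 27/97
P(Y=2 | obs) = 7/27 / 97/135 = 35/97

P(Y = 0 | obs) = 35/97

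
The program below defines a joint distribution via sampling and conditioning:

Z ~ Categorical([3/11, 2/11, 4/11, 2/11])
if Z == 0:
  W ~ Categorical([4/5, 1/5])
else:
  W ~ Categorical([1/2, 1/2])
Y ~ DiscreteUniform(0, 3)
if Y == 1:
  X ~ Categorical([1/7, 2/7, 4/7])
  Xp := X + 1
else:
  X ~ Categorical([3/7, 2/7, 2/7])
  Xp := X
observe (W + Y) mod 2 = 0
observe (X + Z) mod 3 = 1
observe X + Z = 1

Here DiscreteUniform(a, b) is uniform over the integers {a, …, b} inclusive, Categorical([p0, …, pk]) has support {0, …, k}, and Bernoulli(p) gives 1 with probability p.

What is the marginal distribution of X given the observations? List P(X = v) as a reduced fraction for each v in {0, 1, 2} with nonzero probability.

P(X=0) = 5/11, P(X=1) = 6/11

Enumerate traces; 8 have nonzero weight after conditioning:
  (Z=0, W=0, Y=0, X=1) weight 6/385
  (Z=0, W=0, Y=2, X=1) weight 6/385
  (Z=0, W=1, Y=1, X=1) weight 3/770
  (Z=0, W=1, Y=3, X=1) weight 3/770
  (Z=1, W=0, Y=0, X=0) weight 3/308
  (Z=1, W=0, Y=2, X=0) weight 3/308
  (Z=1, W=1, Y=1, X=0) weight 1/308
  (Z=1, W=1, Y=3, X=0) weight 3/308
Group by X:
  weight(X=0) = 5/154
  weight(X=1) = 3/77
Total weight = 5/154 + 3/77 = 1/14
P(X=0 | obs) = 5/154 / 1/14 = 5/11
P(X=1 | obs) = 3/77 / 1/14 = 6/11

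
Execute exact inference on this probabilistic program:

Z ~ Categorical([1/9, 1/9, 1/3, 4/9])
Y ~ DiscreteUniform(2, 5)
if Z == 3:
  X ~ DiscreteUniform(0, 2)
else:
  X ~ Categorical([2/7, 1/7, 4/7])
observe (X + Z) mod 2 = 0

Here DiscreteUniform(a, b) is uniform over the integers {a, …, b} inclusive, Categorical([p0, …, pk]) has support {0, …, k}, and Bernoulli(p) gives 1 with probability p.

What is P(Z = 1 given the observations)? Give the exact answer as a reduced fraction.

P(Z = 1 | obs) = 3/103

Enumerate traces; 24 have nonzero weight after conditioning:
  (Z=0, Y=2, X=0) weight 1/126
  (Z=0, Y=2, X=2) weight 1/63
  (Z=0, Y=3, X=0) weight 1/126
  (Z=0, Y=3, X=2) weight 1/63
  (Z=0, Y=4, X=0) weight 1/126
  (Z=0, Y=4, X=2) weight 1/63
  (Z=0, Y=5, X=0) weight 1/126
  (Z=0, Y=5, X=2) weight 1/63
  (Z=1, Y=2, X=1) weight 1/252
  (Z=2, Y=2, X=0) weight 1/42
  … 14 more
Group by Z:
  weight(Z=0) = 2/21
  weight(Z=1) = 1/63
  weight(Z=2) = 2/7
  weight(Z=3) = 4/27
Total weight = 2/21 + 1/63 + 2/7 + 4/27 = 103/189
P(Z=0 | obs) = 2/21 / 103/189 = 18/103
P(Z=1 | obs) = 1/63 / 103/189 = 3/103
P(Z=2 | obs) = 2/7 / 103/189 = 54/103
P(Z=3 | obs) = 4/27 / 103/189 = 28/103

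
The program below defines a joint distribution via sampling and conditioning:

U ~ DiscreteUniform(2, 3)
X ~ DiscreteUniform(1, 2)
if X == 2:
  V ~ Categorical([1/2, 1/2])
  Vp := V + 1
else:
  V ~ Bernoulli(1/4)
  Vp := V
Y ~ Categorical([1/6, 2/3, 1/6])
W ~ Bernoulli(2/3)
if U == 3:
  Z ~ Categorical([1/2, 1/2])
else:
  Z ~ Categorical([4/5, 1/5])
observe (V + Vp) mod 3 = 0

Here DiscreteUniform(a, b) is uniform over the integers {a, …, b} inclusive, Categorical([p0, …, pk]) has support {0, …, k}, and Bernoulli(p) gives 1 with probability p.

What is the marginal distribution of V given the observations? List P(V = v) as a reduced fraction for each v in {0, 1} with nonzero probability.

P(V=0) = 3/5, P(V=1) = 2/5

Enumerate traces; 48 have nonzero weight after conditioning:
  (U=2, X=1, V=0, Y=0, W=0, Z=0) weight 1/120
  (U=2, X=1, V=0, Y=0, W=0, Z=1) weight 1/480
  (U=2, X=1, V=0, Y=0, W=1, Z=0) weight 1/60
  (U=2, X=1, V=0, Y=0, W=1, Z=1) weight 1/240
  (U=2, X=1, V=0, Y=1, W=0, Z=0) weight 1/30
  (U=2, X=1, V=0, Y=1, W=0, Z=1) weight 1/120
  (U=2, X=1, V=0, Y=1, W=1, Z=0) weight 1/15
  (U=2, X=1, V=0, Y=1, W=1, Z=1) weight 1/60
  (U=2, X=2, V=1, Y=0, W=0, Z=0) weight 1/180
  … 39 more
Group by V:
  weight(V=0) = 3/8
  weight(V=1) = 1/4
Total weight = 3/8 + 1/4 = 5/8
P(V=0 | obs) = 3/8 / 5/8 = 3/5
P(V=1 | obs) = 1/4 / 5/8 = 2/5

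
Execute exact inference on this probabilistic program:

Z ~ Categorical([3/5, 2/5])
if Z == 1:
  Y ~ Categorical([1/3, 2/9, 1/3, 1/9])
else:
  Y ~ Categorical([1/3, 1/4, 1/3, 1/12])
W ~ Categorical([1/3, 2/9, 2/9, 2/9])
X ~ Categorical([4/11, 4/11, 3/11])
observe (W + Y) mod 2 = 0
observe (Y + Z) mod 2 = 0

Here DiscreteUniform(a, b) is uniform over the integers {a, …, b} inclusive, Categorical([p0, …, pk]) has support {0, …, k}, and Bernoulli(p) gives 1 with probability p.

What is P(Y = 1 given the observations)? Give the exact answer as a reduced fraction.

Enumerate traces; 24 have nonzero weight after conditioning:
  (Z=0, Y=0, W=0, X=0) weight 4/165
  (Z=0, Y=0, W=0, X=1) weight 4/165
  (Z=0, Y=0, W=0, X=2) weight 1/55
  (Z=0, Y=0, W=2, X=0) weight 8/495
  (Z=0, Y=0, W=2, X=1) weight 8/495
  (Z=0, Y=0, W=2, X=2) weight 2/165
  (Z=0, Y=2, W=0, X=0) weight 4/165
  (Z=0, Y=2, W=0, X=1) weight 4/165
  (Z=1, Y=1, W=1, X=0) weight 32/4455
  (Z=1, Y=3, W=1, X=0) weight 16/4455
  … 14 more
Group by Y:
  weight(Y=0) = 1/9
  weight(Y=1) = 16/405
  weight(Y=2) = 1/9
  weight(Y=3) = 8/405
Total weight = 1/9 + 16/405 + 1/9 + 8/405 = 38/135
P(Y=0 | obs) = 1/9 / 38/135 = 15/38
P(Y=1 | obs) = 16/405 / 38/135 = 8/57
P(Y=2 | obs) = 1/9 / 38/135 = 15/38
P(Y=3 | obs) = 8/405 / 38/135 = 4/57

P(Y = 1 | obs) = 8/57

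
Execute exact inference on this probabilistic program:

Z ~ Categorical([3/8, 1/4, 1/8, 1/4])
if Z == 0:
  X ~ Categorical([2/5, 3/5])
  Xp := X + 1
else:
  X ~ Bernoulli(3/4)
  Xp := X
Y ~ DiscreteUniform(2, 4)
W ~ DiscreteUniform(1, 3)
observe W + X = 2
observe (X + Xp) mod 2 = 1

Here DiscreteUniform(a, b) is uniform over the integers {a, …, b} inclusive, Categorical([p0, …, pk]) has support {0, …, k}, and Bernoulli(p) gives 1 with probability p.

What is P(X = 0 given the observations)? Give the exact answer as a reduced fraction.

Enumerate traces; 6 have nonzero weight after conditioning:
  (Z=0, X=0, Y=2, W=2) weight 1/60
  (Z=0, X=0, Y=3, W=2) weight 1/60
  (Z=0, X=0, Y=4, W=2) weight 1/60
  (Z=0, X=1, Y=2, W=1) weight 1/40
  (Z=0, X=1, Y=3, W=1) weight 1/40
  (Z=0, X=1, Y=4, W=1) weight 1/40
Group by X:
  weight(X=0) = 1/20
  weight(X=1) = 3/40
Total weight = 1/20 + 3/40 = 1/8
P(X=0 | obs) = 1/20 / 1/8 = 2/5
P(X=1 | obs) = 3/40 / 1/8 = 3/5

P(X = 0 | obs) = 2/5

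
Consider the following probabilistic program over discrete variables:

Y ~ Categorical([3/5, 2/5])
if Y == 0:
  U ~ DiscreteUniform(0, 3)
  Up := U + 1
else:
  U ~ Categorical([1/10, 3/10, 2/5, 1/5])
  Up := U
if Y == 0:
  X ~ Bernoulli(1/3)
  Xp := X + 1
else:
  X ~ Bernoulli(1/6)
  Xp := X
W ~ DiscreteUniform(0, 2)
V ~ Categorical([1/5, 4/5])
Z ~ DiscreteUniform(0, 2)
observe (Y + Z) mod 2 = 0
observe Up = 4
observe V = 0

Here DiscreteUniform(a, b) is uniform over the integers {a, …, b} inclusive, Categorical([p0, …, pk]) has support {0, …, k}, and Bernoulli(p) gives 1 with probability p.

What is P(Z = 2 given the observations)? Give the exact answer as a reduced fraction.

P(Z = 2 | obs) = 1/2

Enumerate traces; 12 have nonzero weight after conditioning:
  (Y=0, U=3, X=0, W=0, V=0, Z=0) weight 1/450
  (Y=0, U=3, X=0, W=0, V=0, Z=2) weight 1/450
  (Y=0, U=3, X=0, W=1, V=0, Z=0) weight 1/450
  (Y=0, U=3, X=0, W=1, V=0, Z=2) weight 1/450
  (Y=0, U=3, X=0, W=2, V=0, Z=0) weight 1/450
  (Y=0, U=3, X=0, W=2, V=0, Z=2) weight 1/450
  (Y=0, U=3, X=1, W=0, V=0, Z=0) weight 1/900
  (Y=0, U=3, X=1, W=0, V=0, Z=2) weight 1/900
  … 4 more
Group by Z:
  weight(Z=0) = 1/100
  weight(Z=2) = 1/100
Total weight = 1/100 + 1/100 = 1/50
P(Z=0 | obs) = 1/100 / 1/50 = 1/2
P(Z=2 | obs) = 1/100 / 1/50 = 1/2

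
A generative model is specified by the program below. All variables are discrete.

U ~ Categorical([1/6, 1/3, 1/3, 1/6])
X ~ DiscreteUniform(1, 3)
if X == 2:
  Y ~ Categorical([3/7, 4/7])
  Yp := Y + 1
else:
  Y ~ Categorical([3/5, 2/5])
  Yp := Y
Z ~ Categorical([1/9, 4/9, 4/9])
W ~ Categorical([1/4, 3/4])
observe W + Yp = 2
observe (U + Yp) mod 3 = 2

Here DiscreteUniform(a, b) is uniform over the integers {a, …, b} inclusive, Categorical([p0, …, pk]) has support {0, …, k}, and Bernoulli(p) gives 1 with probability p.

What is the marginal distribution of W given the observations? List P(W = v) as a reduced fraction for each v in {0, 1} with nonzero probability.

Enumerate traces; 15 have nonzero weight after conditioning:
  (U=0, X=2, Y=1, Z=0, W=0) weight 1/1134
  (U=0, X=2, Y=1, Z=1, W=0) weight 2/567
  (U=0, X=2, Y=1, Z=2, W=0) weight 2/567
  (U=1, X=1, Y=1, Z=0, W=1) weight 1/270
  (U=1, X=1, Y=1, Z=1, W=1) weight 2/135
  (U=1, X=1, Y=1, Z=2, W=1) weight 2/135
  (U=1, X=2, Y=0, Z=0, W=1) weight 1/252
  (U=1, X=2, Y=0, Z=1, W=1) weight 1/63
  … 7 more
Group by W:
  weight(W=0) = 1/63
  weight(W=1) = 43/420
Total weight = 1/63 + 43/420 = 149/1260
P(W=0 | obs) = 1/63 / 149/1260 = 20/149
P(W=1 | obs) = 43/420 / 149/1260 = 129/149

P(W=0) = 20/149, P(W=1) = 129/149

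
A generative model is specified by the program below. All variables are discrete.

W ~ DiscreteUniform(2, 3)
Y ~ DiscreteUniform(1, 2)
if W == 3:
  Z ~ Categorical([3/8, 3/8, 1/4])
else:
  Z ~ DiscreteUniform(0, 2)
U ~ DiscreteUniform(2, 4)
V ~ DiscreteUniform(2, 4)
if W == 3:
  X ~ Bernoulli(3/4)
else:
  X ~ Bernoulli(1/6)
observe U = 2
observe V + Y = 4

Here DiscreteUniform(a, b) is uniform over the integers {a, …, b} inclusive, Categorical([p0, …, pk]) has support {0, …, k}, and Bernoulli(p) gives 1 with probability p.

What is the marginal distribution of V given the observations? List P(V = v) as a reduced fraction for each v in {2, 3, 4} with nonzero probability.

Enumerate traces; 24 have nonzero weight after conditioning:
  (W=2, Y=1, Z=0, U=2, V=3, X=0) weight 5/648
  (W=2, Y=1, Z=0, U=2, V=3, X=1) weight 1/648
  (W=2, Y=1, Z=1, U=2, V=3, X=0) weight 5/648
  (W=2, Y=1, Z=1, U=2, V=3, X=1) weight 1/648
  (W=2, Y=1, Z=2, U=2, V=3, X=0) weight 5/648
  (W=2, Y=1, Z=2, U=2, V=3, X=1) weight 1/648
  (W=2, Y=2, Z=0, U=2, V=2, X=0) weight 5/648
  (W=2, Y=2, Z=0, U=2, V=2, X=1) weight 1/648
  … 16 more
Group by V:
  weight(V=2) = 1/18
  weight(V=3) = 1/18
Total weight = 1/18 + 1/18 = 1/9
P(V=2 | obs) = 1/18 / 1/9 = 1/2
P(V=3 | obs) = 1/18 / 1/9 = 1/2

P(V=2) = 1/2, P(V=3) = 1/2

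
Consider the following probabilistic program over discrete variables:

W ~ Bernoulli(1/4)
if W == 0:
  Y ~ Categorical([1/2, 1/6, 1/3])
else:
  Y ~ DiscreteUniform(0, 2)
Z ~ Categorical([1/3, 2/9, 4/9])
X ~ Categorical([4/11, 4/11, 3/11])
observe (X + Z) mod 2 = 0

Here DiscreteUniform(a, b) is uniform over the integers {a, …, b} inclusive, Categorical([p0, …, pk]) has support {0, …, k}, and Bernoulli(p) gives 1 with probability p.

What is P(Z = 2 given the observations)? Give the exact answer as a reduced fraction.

P(Z = 2 | obs) = 28/57

Enumerate traces; 30 have nonzero weight after conditioning:
  (W=0, Y=0, Z=0, X=0) weight 1/22
  (W=0, Y=0, Z=0, X=2) weight 3/88
  (W=0, Y=0, Z=1, X=1) weight 1/33
  (W=0, Y=0, Z=2, X=0) weight 2/33
  (W=0, Y=0, Z=2, X=2) weight 1/22
  (W=0, Y=1, Z=0, X=0) weight 1/66
  (W=0, Y=1, Z=0, X=2) weight 1/88
  (W=0, Y=1, Z=1, X=1) weight 1/99
  … 22 more
Group by Z:
  weight(Z=0) = 7/33
  weight(Z=1) = 8/99
  weight(Z=2) = 28/99
Total weight = 7/33 + 8/99 + 28/99 = 19/33
P(Z=0 | obs) = 7/33 / 19/33 = 7/19
P(Z=1 | obs) = 8/99 / 19/33 = 8/57
P(Z=2 | obs) = 28/99 / 19/33 = 28/57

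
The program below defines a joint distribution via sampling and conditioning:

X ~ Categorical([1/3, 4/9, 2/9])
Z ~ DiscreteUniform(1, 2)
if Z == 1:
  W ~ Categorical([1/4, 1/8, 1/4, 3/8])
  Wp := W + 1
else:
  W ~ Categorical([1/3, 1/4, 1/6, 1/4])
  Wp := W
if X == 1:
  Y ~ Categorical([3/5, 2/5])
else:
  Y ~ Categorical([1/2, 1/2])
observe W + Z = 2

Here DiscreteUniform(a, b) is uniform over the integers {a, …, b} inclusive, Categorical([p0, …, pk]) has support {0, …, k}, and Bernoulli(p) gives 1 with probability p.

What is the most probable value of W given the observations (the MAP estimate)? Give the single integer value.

Enumerate traces; 12 have nonzero weight after conditioning:
  (X=0, Z=1, W=1, Y=0) weight 1/96
  (X=0, Z=1, W=1, Y=1) weight 1/96
  (X=0, Z=2, W=0, Y=0) weight 1/36
  (X=0, Z=2, W=0, Y=1) weight 1/36
  (X=1, Z=1, W=1, Y=0) weight 1/60
  (X=1, Z=1, W=1, Y=1) weight 1/90
  (X=1, Z=2, W=0, Y=0) weight 2/45
  (X=1, Z=2, W=0, Y=1) weight 4/135
  … 4 more
Group by W:
  weight(W=0) = 1/6
  weight(W=1) = 1/16
Total weight = 1/6 + 1/16 = 11/48
P(W=0 | obs) = 1/6 / 11/48 = 8/11
P(W=1 | obs) = 1/16 / 11/48 = 3/11
argmax = 0

argmax_v P(W = v | obs) = 0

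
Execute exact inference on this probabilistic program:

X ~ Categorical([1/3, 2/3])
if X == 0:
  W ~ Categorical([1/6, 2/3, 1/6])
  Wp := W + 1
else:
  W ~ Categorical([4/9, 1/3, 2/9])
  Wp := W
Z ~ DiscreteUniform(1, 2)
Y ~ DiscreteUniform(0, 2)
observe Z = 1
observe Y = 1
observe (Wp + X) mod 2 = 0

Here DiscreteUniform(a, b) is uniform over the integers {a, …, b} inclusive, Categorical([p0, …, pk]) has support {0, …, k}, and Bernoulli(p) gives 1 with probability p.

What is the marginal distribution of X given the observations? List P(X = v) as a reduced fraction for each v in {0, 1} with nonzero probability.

Enumerate traces; 2 have nonzero weight after conditioning:
  (X=0, W=1, Z=1, Y=1) weight 1/27
  (X=1, W=1, Z=1, Y=1) weight 1/27
Group by X:
  weight(X=0) = 1/27
  weight(X=1) = 1/27
Total weight = 1/27 + 1/27 = 2/27
P(X=0 | obs) = 1/27 / 2/27 = 1/2
P(X=1 | obs) = 1/27 / 2/27 = 1/2

P(X=0) = 1/2, P(X=1) = 1/2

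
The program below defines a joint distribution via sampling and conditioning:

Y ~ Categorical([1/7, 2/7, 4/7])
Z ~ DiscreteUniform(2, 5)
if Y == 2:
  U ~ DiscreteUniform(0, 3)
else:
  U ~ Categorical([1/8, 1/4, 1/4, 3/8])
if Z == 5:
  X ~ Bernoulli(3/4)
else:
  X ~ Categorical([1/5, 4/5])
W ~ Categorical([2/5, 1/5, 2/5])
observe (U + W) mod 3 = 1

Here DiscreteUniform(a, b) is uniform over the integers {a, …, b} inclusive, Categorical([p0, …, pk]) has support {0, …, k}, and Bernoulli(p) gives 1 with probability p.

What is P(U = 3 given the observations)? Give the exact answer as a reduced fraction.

P(U = 3 | obs) = 17/84

Enumerate traces; 96 have nonzero weight after conditioning:
  (Y=0, Z=2, U=0, X=0, W=1) weight 1/5600
  (Y=0, Z=2, U=0, X=1, W=1) weight 1/1400
  (Y=0, Z=2, U=1, X=0, W=0) weight 1/1400
  (Y=0, Z=2, U=1, X=1, W=0) weight 1/350
  (Y=0, Z=2, U=2, X=0, W=2) weight 1/1400
  (Y=0, Z=2, U=2, X=1, W=2) weight 1/350
  (Y=0, Z=2, U=3, X=0, W=1) weight 3/5600
  (Y=0, Z=2, U=3, X=1, W=1) weight 3/1400
  … 88 more
Group by U:
  weight(U=0) = 11/280
  weight(U=1) = 1/10
  weight(U=2) = 1/10
  weight(U=3) = 17/280
Total weight = 11/280 + 1/10 + 1/10 + 17/280 = 3/10
P(U=0 | obs) = 11/280 / 3/10 = 11/84
P(U=1 | obs) = 1/10 / 3/10 = 1/3
P(U=2 | obs) = 1/10 / 3/10 = 1/3
P(U=3 | obs) = 17/280 / 3/10 = 17/84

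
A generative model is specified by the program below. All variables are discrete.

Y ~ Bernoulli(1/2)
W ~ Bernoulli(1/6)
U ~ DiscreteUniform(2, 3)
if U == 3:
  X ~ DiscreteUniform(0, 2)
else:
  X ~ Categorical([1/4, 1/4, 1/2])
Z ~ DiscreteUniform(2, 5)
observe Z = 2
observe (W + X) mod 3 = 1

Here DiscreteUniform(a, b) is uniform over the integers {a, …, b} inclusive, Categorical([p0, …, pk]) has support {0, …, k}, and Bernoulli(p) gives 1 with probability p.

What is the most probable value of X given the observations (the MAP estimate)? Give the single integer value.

argmax_v P(X = v | obs) = 1

Enumerate traces; 8 have nonzero weight after conditioning:
  (Y=0, W=0, U=2, X=1, Z=2) weight 5/384
  (Y=0, W=0, U=3, X=1, Z=2) weight 5/288
  (Y=0, W=1, U=2, X=0, Z=2) weight 1/384
  (Y=0, W=1, U=3, X=0, Z=2) weight 1/288
  (Y=1, W=0, U=2, X=1, Z=2) weight 5/384
  (Y=1, W=0, U=3, X=1, Z=2) weight 5/288
  (Y=1, W=1, U=2, X=0, Z=2) weight 1/384
  (Y=1, W=1, U=3, X=0, Z=2) weight 1/288
Group by X:
  weight(X=0) = 7/576
  weight(X=1) = 35/576
Total weight = 7/576 + 35/576 = 7/96
P(X=0 | obs) = 7/576 / 7/96 = 1/6
P(X=1 | obs) = 35/576 / 7/96 = 5/6
argmax = 1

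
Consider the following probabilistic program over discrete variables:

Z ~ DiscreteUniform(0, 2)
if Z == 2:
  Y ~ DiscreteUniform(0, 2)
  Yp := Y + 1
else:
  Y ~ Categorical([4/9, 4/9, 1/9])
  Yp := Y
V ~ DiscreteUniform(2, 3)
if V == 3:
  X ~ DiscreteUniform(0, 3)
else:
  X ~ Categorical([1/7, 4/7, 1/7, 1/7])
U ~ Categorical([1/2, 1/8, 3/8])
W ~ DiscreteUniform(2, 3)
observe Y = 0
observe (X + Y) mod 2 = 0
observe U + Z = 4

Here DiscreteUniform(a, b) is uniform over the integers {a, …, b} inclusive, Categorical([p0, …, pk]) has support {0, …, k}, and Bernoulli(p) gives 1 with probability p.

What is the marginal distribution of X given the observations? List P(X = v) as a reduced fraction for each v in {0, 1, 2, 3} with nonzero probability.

P(X=0) = 1/2, P(X=2) = 1/2

Enumerate traces; 8 have nonzero weight after conditioning:
  (Z=2, Y=0, V=2, X=0, U=2, W=2) weight 1/672
  (Z=2, Y=0, V=2, X=0, U=2, W=3) weight 1/672
  (Z=2, Y=0, V=2, X=2, U=2, W=2) weight 1/672
  (Z=2, Y=0, V=2, X=2, U=2, W=3) weight 1/672
  (Z=2, Y=0, V=3, X=0, U=2, W=2) weight 1/384
  (Z=2, Y=0, V=3, X=0, U=2, W=3) weight 1/384
  (Z=2, Y=0, V=3, X=2, U=2, W=2) weight 1/384
  (Z=2, Y=0, V=3, X=2, U=2, W=3) weight 1/384
Group by X:
  weight(X=0) = 11/1344
  weight(X=2) = 11/1344
Total weight = 11/1344 + 11/1344 = 11/672
P(X=0 | obs) = 11/1344 / 11/672 = 1/2
P(X=2 | obs) = 11/1344 / 11/672 = 1/2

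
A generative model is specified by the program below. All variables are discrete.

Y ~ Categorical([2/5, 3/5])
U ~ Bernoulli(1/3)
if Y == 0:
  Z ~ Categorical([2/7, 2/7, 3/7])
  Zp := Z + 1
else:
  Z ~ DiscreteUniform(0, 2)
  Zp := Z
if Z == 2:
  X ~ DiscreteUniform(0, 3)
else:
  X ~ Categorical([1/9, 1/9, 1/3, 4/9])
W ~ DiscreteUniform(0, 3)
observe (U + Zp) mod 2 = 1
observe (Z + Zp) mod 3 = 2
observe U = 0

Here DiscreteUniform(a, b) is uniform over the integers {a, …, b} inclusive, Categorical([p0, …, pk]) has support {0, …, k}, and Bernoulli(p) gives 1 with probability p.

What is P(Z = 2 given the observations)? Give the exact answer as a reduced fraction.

P(Z = 2 | obs) = 6/13

Enumerate traces; 32 have nonzero weight after conditioning:
  (Y=0, U=0, Z=2, X=0, W=0) weight 1/140
  (Y=0, U=0, Z=2, X=0, W=1) weight 1/140
  (Y=0, U=0, Z=2, X=0, W=2) weight 1/140
  (Y=0, U=0, Z=2, X=0, W=3) weight 1/140
  (Y=0, U=0, Z=2, X=1, W=0) weight 1/140
  (Y=0, U=0, Z=2, X=1, W=1) weight 1/140
  (Y=0, U=0, Z=2, X=1, W=2) weight 1/140
  (Y=0, U=0, Z=2, X=1, W=3) weight 1/140
  (Y=1, U=0, Z=1, X=0, W=0) weight 1/270
  … 23 more
Group by Z:
  weight(Z=1) = 2/15
  weight(Z=2) = 4/35
Total weight = 2/15 + 4/35 = 26/105
P(Z=1 | obs) = 2/15 / 26/105 = 7/13
P(Z=2 | obs) = 4/35 / 26/105 = 6/13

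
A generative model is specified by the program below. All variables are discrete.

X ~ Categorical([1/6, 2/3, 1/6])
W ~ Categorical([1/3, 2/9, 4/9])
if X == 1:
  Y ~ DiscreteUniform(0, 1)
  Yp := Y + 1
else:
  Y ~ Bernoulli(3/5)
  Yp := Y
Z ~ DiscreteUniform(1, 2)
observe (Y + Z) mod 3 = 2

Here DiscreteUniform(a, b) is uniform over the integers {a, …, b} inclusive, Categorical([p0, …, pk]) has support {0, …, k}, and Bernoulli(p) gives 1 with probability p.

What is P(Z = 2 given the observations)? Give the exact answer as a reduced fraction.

Enumerate traces; 18 have nonzero weight after conditioning:
  (X=0, W=0, Y=0, Z=2) weight 1/90
  (X=0, W=0, Y=1, Z=1) weight 1/60
  (X=0, W=1, Y=0, Z=2) weight 1/135
  (X=0, W=1, Y=1, Z=1) weight 1/90
  (X=0, W=2, Y=0, Z=2) weight 2/135
  (X=0, W=2, Y=1, Z=1) weight 1/45
  (X=1, W=0, Y=0, Z=2) weight 1/18
  (X=1, W=0, Y=1, Z=1) weight 1/18
  … 10 more
Group by Z:
  weight(Z=1) = 4/15
  weight(Z=2) = 7/30
Total weight = 4/15 + 7/30 = 1/2
P(Z=1 | obs) = 4/15 / 1/2 = 8/15
P(Z=2 | obs) = 7/30 / 1/2 = 7/15

P(Z = 2 | obs) = 7/15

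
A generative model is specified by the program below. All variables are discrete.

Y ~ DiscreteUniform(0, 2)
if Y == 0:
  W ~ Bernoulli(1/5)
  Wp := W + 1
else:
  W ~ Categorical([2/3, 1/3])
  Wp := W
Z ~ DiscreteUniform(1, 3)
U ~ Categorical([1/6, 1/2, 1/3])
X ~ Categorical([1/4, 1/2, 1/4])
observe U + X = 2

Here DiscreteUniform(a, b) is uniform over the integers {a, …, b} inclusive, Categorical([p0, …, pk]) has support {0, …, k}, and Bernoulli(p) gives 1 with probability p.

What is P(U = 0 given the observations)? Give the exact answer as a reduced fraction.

Enumerate traces; 54 have nonzero weight after conditioning:
  (Y=0, W=0, Z=1, U=0, X=2) weight 1/270
  (Y=0, W=0, Z=1, U=1, X=1) weight 1/45
  (Y=0, W=0, Z=1, U=2, X=0) weight 1/135
  (Y=0, W=0, Z=2, U=0, X=2) weight 1/270
  (Y=0, W=0, Z=2, U=1, X=1) weight 1/45
  (Y=0, W=0, Z=2, U=2, X=0) weight 1/135
  (Y=0, W=0, Z=3, U=0, X=2) weight 1/270
  (Y=0, W=0, Z=3, U=1, X=1) weight 1/45
  … 46 more
Group by U:
  weight(U=0) = 1/24
  weight(U=1) = 1/4
  weight(U=2) = 1/12
Total weight = 1/24 + 1/4 + 1/12 = 3/8
P(U=0 | obs) = 1/24 / 3/8 = 1/9
P(U=1 | obs) = 1/4 / 3/8 = 2/3
P(U=2 | obs) = 1/12 / 3/8 = 2/9

P(U = 0 | obs) = 1/9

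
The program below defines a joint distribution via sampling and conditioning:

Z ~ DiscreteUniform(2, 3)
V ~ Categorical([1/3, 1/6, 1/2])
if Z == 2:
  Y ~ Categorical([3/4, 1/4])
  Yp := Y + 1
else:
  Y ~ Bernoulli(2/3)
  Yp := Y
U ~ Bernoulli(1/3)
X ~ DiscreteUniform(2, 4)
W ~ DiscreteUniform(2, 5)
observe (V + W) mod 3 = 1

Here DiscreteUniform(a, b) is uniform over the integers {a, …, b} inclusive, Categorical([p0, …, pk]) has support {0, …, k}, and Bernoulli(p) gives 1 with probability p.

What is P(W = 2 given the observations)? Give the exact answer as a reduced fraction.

Enumerate traces; 96 have nonzero weight after conditioning:
  (Z=2, V=0, Y=0, U=0, X=2, W=4) weight 1/144
  (Z=2, V=0, Y=0, U=0, X=3, W=4) weight 1/144
  (Z=2, V=0, Y=0, U=0, X=4, W=4) weight 1/144
  (Z=2, V=0, Y=0, U=1, X=2, W=4) weight 1/288
  (Z=2, V=0, Y=0, U=1, X=3, W=4) weight 1/288
  (Z=2, V=0, Y=0, U=1, X=4, W=4) weight 1/288
  (Z=2, V=0, Y=1, U=0, X=2, W=4) weight 1/432
  (Z=2, V=0, Y=1, U=0, X=3, W=4) weight 1/432
  (Z=2, V=1, Y=0, U=0, X=2, W=3) weight 1/288
  (Z=2, V=2, Y=0, U=0, X=2, W=2) weight 1/96
  … 86 more
Group by W:
  weight(W=2) = 1/8
  weight(W=3) = 1/24
  weight(W=4) = 1/12
  weight(W=5) = 1/8
Total weight = 1/8 + 1/24 + 1/12 + 1/8 = 3/8
P(W=2 | obs) = 1/8 / 3/8 = 1/3
P(W=3 | obs) = 1/24 / 3/8 = 1/9
P(W=4 | obs) = 1/12 / 3/8 = 2/9
P(W=5 | obs) = 1/8 / 3/8 = 1/3

P(W = 2 | obs) = 1/3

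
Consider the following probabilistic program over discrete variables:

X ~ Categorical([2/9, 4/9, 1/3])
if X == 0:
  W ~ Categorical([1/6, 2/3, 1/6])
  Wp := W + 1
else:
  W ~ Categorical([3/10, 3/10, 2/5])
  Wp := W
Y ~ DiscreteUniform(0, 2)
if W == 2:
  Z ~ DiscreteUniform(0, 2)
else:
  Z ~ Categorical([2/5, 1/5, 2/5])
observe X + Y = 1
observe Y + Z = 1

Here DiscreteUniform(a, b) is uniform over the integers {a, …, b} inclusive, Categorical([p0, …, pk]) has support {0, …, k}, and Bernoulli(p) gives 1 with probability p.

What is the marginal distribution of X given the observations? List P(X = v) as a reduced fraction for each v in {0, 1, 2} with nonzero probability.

P(X=0) = 175/403, P(X=1) = 228/403

Enumerate traces; 6 have nonzero weight after conditioning:
  (X=0, W=0, Y=1, Z=0) weight 2/405
  (X=0, W=1, Y=1, Z=0) weight 8/405
  (X=0, W=2, Y=1, Z=0) weight 1/243
  (X=1, W=0, Y=0, Z=1) weight 2/225
  (X=1, W=1, Y=0, Z=1) weight 2/225
  (X=1, W=2, Y=0, Z=1) weight 8/405
Group by X:
  weight(X=0) = 7/243
  weight(X=1) = 76/2025
Total weight = 7/243 + 76/2025 = 403/6075
P(X=0 | obs) = 7/243 / 403/6075 = 175/403
P(X=1 | obs) = 76/2025 / 403/6075 = 228/403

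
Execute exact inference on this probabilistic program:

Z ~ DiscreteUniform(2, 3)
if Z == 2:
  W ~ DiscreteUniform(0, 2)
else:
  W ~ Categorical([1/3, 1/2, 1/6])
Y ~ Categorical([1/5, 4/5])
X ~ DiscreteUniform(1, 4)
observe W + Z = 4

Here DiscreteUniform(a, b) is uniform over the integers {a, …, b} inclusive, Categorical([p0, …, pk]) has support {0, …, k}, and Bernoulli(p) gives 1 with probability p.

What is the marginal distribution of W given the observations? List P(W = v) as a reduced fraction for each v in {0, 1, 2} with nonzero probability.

Enumerate traces; 16 have nonzero weight after conditioning:
  (Z=2, W=2, Y=0, X=1) weight 1/120
  (Z=2, W=2, Y=0, X=2) weight 1/120
  (Z=2, W=2, Y=0, X=3) weight 1/120
  (Z=2, W=2, Y=0, X=4) weight 1/120
  (Z=2, W=2, Y=1, X=1) weight 1/30
  (Z=2, W=2, Y=1, X=2) weight 1/30
  (Z=2, W=2, Y=1, X=3) weight 1/30
  (Z=2, W=2, Y=1, X=4) weight 1/30
  (Z=3, W=1, Y=0, X=1) weight 1/80
  … 7 more
Group by W:
  weight(W=1) = 1/4
  weight(W=2) = 1/6
Total weight = 1/4 + 1/6 = 5/12
P(W=1 | obs) = 1/4 / 5/12 = 3/5
P(W=2 | obs) = 1/6 / 5/12 = 2/5

P(W=1) = 3/5, P(W=2) = 2/5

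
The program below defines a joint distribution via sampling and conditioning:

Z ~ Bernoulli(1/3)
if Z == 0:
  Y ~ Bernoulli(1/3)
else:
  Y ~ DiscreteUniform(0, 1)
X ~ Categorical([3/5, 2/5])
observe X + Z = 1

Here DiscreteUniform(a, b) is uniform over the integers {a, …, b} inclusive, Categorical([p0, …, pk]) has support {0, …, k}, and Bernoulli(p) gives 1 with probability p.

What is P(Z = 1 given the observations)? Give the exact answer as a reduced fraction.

Enumerate traces; 4 have nonzero weight after conditioning:
  (Z=0, Y=0, X=1) weight 8/45
  (Z=0, Y=1, X=1) weight 4/45
  (Z=1, Y=0, X=0) weight 1/10
  (Z=1, Y=1, X=0) weight 1/10
Group by Z:
  weight(Z=0) = 4/15
  weight(Z=1) = 1/5
Total weight = 4/15 + 1/5 = 7/15
P(Z=0 | obs) = 4/15 / 7/15 = 4/7
P(Z=1 | obs) = 1/5 / 7/15 = 3/7

P(Z = 1 | obs) = 3/7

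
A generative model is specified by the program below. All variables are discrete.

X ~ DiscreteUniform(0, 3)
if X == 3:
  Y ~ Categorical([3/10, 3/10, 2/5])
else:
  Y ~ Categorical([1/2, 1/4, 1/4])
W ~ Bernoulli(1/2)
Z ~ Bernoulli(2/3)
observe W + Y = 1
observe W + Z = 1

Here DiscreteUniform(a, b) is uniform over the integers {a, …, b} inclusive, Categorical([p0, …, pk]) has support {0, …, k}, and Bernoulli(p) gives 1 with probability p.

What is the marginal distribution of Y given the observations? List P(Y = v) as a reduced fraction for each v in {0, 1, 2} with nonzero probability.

Enumerate traces; 8 have nonzero weight after conditioning:
  (X=0, Y=0, W=1, Z=0) weight 1/48
  (X=0, Y=1, W=0, Z=1) weight 1/48
  (X=1, Y=0, W=1, Z=0) weight 1/48
  (X=1, Y=1, W=0, Z=1) weight 1/48
  (X=2, Y=0, W=1, Z=0) weight 1/48
  (X=2, Y=1, W=0, Z=1) weight 1/48
  (X=3, Y=0, W=1, Z=0) weight 1/80
  (X=3, Y=1, W=0, Z=1) weight 1/40
Group by Y:
  weight(Y=0) = 3/40
  weight(Y=1) = 7/80
Total weight = 3/40 + 7/80 = 13/80
P(Y=0 | obs) = 3/40 / 13/80 = 6/13
P(Y=1 | obs) = 7/80 / 13/80 = 7/13

P(Y=0) = 6/13, P(Y=1) = 7/13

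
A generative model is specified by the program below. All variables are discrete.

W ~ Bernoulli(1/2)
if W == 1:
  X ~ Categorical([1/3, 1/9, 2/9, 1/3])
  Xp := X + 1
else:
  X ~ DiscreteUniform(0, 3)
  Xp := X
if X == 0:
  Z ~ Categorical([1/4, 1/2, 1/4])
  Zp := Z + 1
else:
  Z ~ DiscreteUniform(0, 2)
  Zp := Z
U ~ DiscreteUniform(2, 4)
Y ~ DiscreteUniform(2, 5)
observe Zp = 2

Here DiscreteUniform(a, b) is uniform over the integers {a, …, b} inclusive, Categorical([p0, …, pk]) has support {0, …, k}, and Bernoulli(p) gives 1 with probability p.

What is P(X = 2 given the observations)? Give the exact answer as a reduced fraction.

Enumerate traces; 96 have nonzero weight after conditioning:
  (W=0, X=0, Z=1, U=2, Y=2) weight 1/192
  (W=0, X=0, Z=1, U=2, Y=3) weight 1/192
  (W=0, X=0, Z=1, U=2, Y=4) weight 1/192
  (W=0, X=0, Z=1, U=2, Y=5) weight 1/192
  (W=0, X=0, Z=1, U=3, Y=2) weight 1/192
  (W=0, X=0, Z=1, U=3, Y=3) weight 1/192
  (W=0, X=0, Z=1, U=3, Y=4) weight 1/192
  (W=0, X=0, Z=1, U=3, Y=5) weight 1/192
  (W=0, X=1, Z=2, U=2, Y=2) weight 1/288
  (W=0, X=2, Z=2, U=2, Y=2) weight 1/288
  … 86 more
Group by X:
  weight(X=0) = 7/48
  weight(X=1) = 13/216
  weight(X=2) = 17/216
  weight(X=3) = 7/72
Total weight = 7/48 + 13/216 + 17/216 + 7/72 = 55/144
P(X=0 | obs) = 7/48 / 55/144 = 21/55
P(X=1 | obs) = 13/216 / 55/144 = 26/165
P(X=2 | obs) = 17/216 / 55/144 = 34/165
P(X=3 | obs) = 7/72 / 55/144 = 14/55

P(X = 2 | obs) = 34/165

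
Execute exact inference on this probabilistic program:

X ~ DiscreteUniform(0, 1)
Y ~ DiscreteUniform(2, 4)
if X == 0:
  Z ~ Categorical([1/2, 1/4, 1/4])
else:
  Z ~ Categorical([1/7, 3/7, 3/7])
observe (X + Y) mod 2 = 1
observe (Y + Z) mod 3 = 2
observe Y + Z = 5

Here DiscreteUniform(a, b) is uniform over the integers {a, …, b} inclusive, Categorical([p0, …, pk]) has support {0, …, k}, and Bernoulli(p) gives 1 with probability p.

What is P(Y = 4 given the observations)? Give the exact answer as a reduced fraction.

Enumerate traces; 2 have nonzero weight after conditioning:
  (X=0, Y=3, Z=2) weight 1/24
  (X=1, Y=4, Z=1) weight 1/14
Group by Y:
  weight(Y=3) = 1/24
  weight(Y=4) = 1/14
Total weight = 1/24 + 1/14 = 19/168
P(Y=3 | obs) = 1/24 / 19/168 = 7/19
P(Y=4 | obs) = 1/14 / 19/168 = 12/19

P(Y = 4 | obs) = 12/19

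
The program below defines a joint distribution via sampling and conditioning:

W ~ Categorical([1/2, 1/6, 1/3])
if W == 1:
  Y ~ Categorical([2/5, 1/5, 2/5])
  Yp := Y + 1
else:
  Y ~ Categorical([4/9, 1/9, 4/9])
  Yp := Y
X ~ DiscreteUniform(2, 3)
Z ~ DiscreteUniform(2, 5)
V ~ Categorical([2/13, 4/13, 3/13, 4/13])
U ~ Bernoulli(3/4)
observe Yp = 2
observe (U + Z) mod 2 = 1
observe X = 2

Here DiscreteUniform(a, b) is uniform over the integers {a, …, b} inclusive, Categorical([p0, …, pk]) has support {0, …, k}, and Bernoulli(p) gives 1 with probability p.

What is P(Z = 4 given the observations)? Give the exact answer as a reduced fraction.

P(Z = 4 | obs) = 3/8

Enumerate traces; 48 have nonzero weight after conditioning:
  (W=0, Y=2, X=2, Z=2, V=0, U=1) weight 1/312
  (W=0, Y=2, X=2, Z=2, V=1, U=1) weight 1/156
  (W=0, Y=2, X=2, Z=2, V=2, U=1) weight 1/208
  (W=0, Y=2, X=2, Z=2, V=3, U=1) weight 1/156
  (W=0, Y=2, X=2, Z=3, V=0, U=0) weight 1/936
  (W=0, Y=2, X=2, Z=3, V=1, U=0) weight 1/468
  (W=0, Y=2, X=2, Z=3, V=2, U=0) weight 1/624
  (W=0, Y=2, X=2, Z=3, V=3, U=0) weight 1/468
  (W=0, Y=2, X=2, Z=4, V=0, U=1) weight 1/312
  (W=0, Y=2, X=2, Z=5, V=0, U=0) weight 1/936
  … 38 more
Group by Z:
  weight(Z=2) = 109/2880
  weight(Z=3) = 109/8640
  weight(Z=4) = 109/2880
  weight(Z=5) = 109/8640
Total weight = 109/2880 + 109/8640 + 109/2880 + 109/8640 = 109/1080
P(Z=2 | obs) = 109/2880 / 109/1080 = 3/8
P(Z=3 | obs) = 109/8640 / 109/1080 = 1/8
P(Z=4 | obs) = 109/2880 / 109/1080 = 3/8
P(Z=5 | obs) = 109/8640 / 109/1080 = 1/8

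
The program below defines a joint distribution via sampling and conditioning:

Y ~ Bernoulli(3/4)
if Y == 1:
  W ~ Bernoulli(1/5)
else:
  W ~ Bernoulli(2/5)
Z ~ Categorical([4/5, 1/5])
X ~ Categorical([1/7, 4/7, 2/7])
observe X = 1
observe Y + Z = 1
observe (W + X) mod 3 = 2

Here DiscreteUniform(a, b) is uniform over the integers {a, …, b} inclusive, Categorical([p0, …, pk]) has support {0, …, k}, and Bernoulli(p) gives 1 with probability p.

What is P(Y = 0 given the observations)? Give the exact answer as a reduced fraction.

Enumerate traces; 2 have nonzero weight after conditioning:
  (Y=0, W=1, Z=1, X=1) weight 2/175
  (Y=1, W=1, Z=0, X=1) weight 12/175
Group by Y:
  weight(Y=0) = 2/175
  weight(Y=1) = 12/175
Total weight = 2/175 + 12/175 = 2/25
P(Y=0 | obs) = 2/175 / 2/25 = 1/7
P(Y=1 | obs) = 12/175 / 2/25 = 6/7

P(Y = 0 | obs) = 1/7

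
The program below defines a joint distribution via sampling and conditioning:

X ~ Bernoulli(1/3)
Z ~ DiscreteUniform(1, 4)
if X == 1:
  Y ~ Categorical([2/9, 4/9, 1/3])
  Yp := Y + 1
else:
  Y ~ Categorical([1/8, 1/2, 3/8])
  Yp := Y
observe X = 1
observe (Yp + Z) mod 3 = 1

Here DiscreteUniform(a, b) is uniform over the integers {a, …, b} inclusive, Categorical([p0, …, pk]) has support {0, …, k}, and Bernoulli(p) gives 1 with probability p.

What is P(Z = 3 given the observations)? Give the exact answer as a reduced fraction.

Enumerate traces; 4 have nonzero weight after conditioning:
  (X=1, Z=1, Y=2) weight 1/36
  (X=1, Z=2, Y=1) weight 1/27
  (X=1, Z=3, Y=0) weight 1/54
  (X=1, Z=4, Y=2) weight 1/36
Group by Z:
  weight(Z=1) = 1/36
  weight(Z=2) = 1/27
  weight(Z=3) = 1/54
  weight(Z=4) = 1/36
Total weight = 1/36 + 1/27 + 1/54 + 1/36 = 1/9
P(Z=1 | obs) = 1/36 / 1/9 = 1/4
P(Z=2 | obs) = 1/27 / 1/9 = 1/3
P(Z=3 | obs) = 1/54 / 1/9 = 1/6
P(Z=4 | obs) = 1/36 / 1/9 = 1/4

P(Z = 3 | obs) = 1/6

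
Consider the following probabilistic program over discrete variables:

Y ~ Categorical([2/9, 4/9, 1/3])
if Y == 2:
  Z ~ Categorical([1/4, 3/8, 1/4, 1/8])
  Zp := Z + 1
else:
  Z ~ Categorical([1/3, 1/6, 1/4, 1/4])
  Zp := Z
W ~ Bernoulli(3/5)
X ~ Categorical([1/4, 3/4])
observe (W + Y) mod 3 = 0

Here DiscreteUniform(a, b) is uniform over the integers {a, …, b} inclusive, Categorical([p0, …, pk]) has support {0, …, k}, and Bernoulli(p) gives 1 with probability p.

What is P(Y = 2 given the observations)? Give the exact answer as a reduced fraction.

Enumerate traces; 16 have nonzero weight after conditioning:
  (Y=0, Z=0, W=0, X=0) weight 1/135
  (Y=0, Z=0, W=0, X=1) weight 1/45
  (Y=0, Z=1, W=0, X=0) weight 1/270
  (Y=0, Z=1, W=0, X=1) weight 1/90
  (Y=0, Z=2, W=0, X=0) weight 1/180
  (Y=0, Z=2, W=0, X=1) weight 1/60
  (Y=0, Z=3, W=0, X=0) weight 1/180
  (Y=0, Z=3, W=0, X=1) weight 1/60
  (Y=2, Z=0, W=1, X=0) weight 1/80
  … 7 more
Group by Y:
  weight(Y=0) = 4/45
  weight(Y=2) = 1/5
Total weight = 4/45 + 1/5 = 13/45
P(Y=0 | obs) = 4/45 / 13/45 = 4/13
P(Y=2 | obs) = 1/5 / 13/45 = 9/13

P(Y = 2 | obs) = 9/13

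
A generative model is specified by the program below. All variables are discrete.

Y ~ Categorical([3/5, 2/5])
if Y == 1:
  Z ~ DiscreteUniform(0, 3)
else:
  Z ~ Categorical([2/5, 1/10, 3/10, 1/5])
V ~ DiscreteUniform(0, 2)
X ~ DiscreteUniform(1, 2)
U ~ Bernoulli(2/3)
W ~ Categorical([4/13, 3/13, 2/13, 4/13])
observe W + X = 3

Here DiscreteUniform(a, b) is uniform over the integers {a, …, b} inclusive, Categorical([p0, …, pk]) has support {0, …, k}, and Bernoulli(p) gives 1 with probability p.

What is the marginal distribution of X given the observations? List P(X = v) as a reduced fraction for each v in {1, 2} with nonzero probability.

Enumerate traces; 96 have nonzero weight after conditioning:
  (Y=0, Z=0, V=0, X=1, U=0, W=2) weight 2/975
  (Y=0, Z=0, V=0, X=1, U=1, W=2) weight 4/975
  (Y=0, Z=0, V=0, X=2, U=0, W=1) weight 1/325
  (Y=0, Z=0, V=0, X=2, U=1, W=1) weight 2/325
  (Y=0, Z=0, V=1, X=1, U=0, W=2) weight 2/975
  (Y=0, Z=0, V=1, X=1, U=1, W=2) weight 4/975
  (Y=0, Z=0, V=1, X=2, U=0, W=1) weight 1/325
  (Y=0, Z=0, V=1, X=2, U=1, W=1) weight 2/325
  … 88 more
Group by X:
  weight(X=1) = 1/13
  weight(X=2) = 3/26
Total weight = 1/13 + 3/26 = 5/26
P(X=1 | obs) = 1/13 / 5/26 = 2/5
P(X=2 | obs) = 3/26 / 5/26 = 3/5

P(X=1) = 2/5, P(X=2) = 3/5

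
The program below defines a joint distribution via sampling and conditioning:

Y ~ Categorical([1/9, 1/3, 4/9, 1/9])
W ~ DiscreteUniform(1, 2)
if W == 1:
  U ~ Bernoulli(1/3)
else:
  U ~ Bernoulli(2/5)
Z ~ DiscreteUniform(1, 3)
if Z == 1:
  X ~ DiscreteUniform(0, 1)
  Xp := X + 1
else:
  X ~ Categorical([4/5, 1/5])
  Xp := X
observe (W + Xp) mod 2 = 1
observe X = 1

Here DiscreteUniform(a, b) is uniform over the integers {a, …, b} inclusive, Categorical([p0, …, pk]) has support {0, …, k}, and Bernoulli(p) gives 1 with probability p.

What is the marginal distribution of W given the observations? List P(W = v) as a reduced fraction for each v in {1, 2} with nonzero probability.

P(W=1) = 5/9, P(W=2) = 4/9

Enumerate traces; 24 have nonzero weight after conditioning:
  (Y=0, W=1, U=0, Z=1, X=1) weight 1/162
  (Y=0, W=1, U=1, Z=1, X=1) weight 1/324
  (Y=0, W=2, U=0, Z=2, X=1) weight 1/450
  (Y=0, W=2, U=0, Z=3, X=1) weight 1/450
  (Y=0, W=2, U=1, Z=2, X=1) weight 1/675
  (Y=0, W=2, U=1, Z=3, X=1) weight 1/675
  (Y=1, W=1, U=0, Z=1, X=1) weight 1/54
  (Y=1, W=1, U=1, Z=1, X=1) weight 1/108
  … 16 more
Group by W:
  weight(W=1) = 1/12
  weight(W=2) = 1/15
Total weight = 1/12 + 1/15 = 3/20
P(W=1 | obs) = 1/12 / 3/20 = 5/9
P(W=2 | obs) = 1/15 / 3/20 = 4/9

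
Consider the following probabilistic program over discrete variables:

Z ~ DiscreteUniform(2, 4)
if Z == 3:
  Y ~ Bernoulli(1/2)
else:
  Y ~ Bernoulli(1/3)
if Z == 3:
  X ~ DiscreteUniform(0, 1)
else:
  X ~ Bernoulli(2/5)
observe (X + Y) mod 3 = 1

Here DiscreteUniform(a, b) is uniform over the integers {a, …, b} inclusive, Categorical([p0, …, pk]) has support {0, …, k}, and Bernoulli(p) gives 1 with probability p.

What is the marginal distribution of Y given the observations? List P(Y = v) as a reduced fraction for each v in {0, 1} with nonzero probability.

P(Y=0) = 47/86, P(Y=1) = 39/86

Enumerate traces; 6 have nonzero weight after conditioning:
  (Z=2, Y=0, X=1) weight 4/45
  (Z=2, Y=1, X=0) weight 1/15
  (Z=3, Y=0, X=1) weight 1/12
  (Z=3, Y=1, X=0) weight 1/12
  (Z=4, Y=0, X=1) weight 4/45
  (Z=4, Y=1, X=0) weight 1/15
Group by Y:
  weight(Y=0) = 47/180
  weight(Y=1) = 13/60
Total weight = 47/180 + 13/60 = 43/90
P(Y=0 | obs) = 47/180 / 43/90 = 47/86
P(Y=1 | obs) = 13/60 / 43/90 = 39/86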